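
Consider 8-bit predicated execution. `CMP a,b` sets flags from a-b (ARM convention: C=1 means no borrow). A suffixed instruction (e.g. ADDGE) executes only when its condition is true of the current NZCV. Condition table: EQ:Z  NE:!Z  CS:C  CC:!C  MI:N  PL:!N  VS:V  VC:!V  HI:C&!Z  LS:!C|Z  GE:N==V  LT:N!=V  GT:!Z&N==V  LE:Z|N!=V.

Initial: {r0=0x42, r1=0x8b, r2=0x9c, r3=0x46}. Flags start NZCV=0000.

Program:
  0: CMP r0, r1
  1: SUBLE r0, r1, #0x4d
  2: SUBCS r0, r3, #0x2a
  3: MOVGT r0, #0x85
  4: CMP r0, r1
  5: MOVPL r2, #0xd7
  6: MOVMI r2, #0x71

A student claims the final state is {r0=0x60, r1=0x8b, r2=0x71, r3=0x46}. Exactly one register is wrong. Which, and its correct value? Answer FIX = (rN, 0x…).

FIX = (r0, 0x85)

[0] flags=1001 → (cmp)
[1] flags=1001 LE?F → skip
[2] flags=1001 CS?F → skip
[3] flags=1001 GT?T → r0=0x85
[4] flags=1000 → (cmp)
[5] flags=1000 PL?F → skip
[6] flags=1000 MI?T → r2=0x71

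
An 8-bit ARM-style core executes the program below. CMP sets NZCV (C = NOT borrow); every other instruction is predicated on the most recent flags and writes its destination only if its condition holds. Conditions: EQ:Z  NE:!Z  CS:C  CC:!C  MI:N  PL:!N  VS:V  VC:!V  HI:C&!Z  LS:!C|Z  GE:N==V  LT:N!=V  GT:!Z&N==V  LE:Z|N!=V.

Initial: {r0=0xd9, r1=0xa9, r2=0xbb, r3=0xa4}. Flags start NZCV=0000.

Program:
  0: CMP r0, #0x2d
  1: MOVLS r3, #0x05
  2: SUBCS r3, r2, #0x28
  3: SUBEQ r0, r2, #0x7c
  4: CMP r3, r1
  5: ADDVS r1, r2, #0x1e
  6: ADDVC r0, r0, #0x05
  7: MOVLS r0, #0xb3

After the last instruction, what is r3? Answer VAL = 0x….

VAL = 0x93

0: ✓ CMP  NZCV=1010
1: · MOVLS
2: ✓ SUBCS  r3←0x93
3: · SUBEQ
4: ✓ CMP  NZCV=1000
5: · ADDVS
6: ✓ ADDVC  r0←0xde
7: ✓ MOVLS  r0←0xb3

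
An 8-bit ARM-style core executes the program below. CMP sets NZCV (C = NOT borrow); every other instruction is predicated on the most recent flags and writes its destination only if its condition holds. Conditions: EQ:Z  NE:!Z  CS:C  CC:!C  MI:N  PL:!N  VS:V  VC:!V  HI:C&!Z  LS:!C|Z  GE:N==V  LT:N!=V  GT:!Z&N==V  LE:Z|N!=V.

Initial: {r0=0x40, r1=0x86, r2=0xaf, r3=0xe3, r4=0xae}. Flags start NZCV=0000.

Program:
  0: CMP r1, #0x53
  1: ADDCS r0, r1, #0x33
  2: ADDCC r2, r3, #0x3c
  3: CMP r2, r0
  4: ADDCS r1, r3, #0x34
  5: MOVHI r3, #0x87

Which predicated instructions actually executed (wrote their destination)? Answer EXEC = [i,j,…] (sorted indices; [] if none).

0: ✓ CMP  NZCV=0011
1: ✓ ADDCS  r0←0xb9
2: · ADDCC
3: ✓ CMP  NZCV=1000
4: · ADDCS
5: · MOVHI

EXEC = [1]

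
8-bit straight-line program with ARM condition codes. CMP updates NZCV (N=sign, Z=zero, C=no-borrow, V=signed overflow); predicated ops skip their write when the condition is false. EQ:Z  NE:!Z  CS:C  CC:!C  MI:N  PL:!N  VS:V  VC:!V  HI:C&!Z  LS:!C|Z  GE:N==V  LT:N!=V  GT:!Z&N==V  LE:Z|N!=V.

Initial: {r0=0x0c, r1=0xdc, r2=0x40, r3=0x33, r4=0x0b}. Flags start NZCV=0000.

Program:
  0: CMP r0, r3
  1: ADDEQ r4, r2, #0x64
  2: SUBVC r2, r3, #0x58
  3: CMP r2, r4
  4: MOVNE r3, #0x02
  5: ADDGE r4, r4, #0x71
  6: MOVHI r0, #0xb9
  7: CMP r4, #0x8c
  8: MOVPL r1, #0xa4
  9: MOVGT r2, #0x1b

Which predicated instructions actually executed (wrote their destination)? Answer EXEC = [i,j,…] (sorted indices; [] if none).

[0] flags=1000 → (cmp)
[1] flags=1000 EQ?F → skip
[2] flags=1000 VC?T → r2=0xdb
[3] flags=1010 → (cmp)
[4] flags=1010 NE?T → r3=0x02
[5] flags=1010 GE?F → skip
[6] flags=1010 HI?T → r0=0xb9
[7] flags=0000 → (cmp)
[8] flags=0000 PL?T → r1=0xa4
[9] flags=0000 GT?T → r2=0x1b

EXEC = [2,4,6,8,9]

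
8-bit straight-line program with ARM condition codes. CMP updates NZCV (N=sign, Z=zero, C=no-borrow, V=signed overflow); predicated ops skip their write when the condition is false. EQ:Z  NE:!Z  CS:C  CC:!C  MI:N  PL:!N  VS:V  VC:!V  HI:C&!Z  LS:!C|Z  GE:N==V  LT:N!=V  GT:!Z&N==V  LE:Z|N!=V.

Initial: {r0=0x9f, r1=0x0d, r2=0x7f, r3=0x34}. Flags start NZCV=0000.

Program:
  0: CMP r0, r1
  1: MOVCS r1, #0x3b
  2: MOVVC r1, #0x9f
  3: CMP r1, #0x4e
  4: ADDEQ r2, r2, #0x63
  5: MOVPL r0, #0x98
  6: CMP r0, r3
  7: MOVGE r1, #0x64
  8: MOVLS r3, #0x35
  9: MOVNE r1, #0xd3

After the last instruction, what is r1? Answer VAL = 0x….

[0] flags=1010 → (cmp)
[1] flags=1010 CS?T → r1=0x3b
[2] flags=1010 VC?T → r1=0x9f
[3] flags=0011 → (cmp)
[4] flags=0011 EQ?F → skip
[5] flags=0011 PL?T → r0=0x98
[6] flags=0011 → (cmp)
[7] flags=0011 GE?F → skip
[8] flags=0011 LS?F → skip
[9] flags=0011 NE?T → r1=0xd3

VAL = 0xd3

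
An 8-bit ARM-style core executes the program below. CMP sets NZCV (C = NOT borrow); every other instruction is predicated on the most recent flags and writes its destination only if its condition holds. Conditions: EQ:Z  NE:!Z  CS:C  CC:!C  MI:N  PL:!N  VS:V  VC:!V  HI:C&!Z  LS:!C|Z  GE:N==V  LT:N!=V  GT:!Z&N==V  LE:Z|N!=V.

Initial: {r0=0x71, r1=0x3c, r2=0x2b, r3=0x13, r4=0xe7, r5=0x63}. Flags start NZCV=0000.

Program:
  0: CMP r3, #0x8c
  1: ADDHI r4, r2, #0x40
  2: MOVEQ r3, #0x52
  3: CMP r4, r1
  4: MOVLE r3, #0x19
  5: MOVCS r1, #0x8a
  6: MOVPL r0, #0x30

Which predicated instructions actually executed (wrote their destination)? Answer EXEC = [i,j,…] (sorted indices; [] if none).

EXEC = [4,5]

[0] flags=1001 → (cmp)
[1] flags=1001 HI?F → skip
[2] flags=1001 EQ?F → skip
[3] flags=1010 → (cmp)
[4] flags=1010 LE?T → r3=0x19
[5] flags=1010 CS?T → r1=0x8a
[6] flags=1010 PL?F → skip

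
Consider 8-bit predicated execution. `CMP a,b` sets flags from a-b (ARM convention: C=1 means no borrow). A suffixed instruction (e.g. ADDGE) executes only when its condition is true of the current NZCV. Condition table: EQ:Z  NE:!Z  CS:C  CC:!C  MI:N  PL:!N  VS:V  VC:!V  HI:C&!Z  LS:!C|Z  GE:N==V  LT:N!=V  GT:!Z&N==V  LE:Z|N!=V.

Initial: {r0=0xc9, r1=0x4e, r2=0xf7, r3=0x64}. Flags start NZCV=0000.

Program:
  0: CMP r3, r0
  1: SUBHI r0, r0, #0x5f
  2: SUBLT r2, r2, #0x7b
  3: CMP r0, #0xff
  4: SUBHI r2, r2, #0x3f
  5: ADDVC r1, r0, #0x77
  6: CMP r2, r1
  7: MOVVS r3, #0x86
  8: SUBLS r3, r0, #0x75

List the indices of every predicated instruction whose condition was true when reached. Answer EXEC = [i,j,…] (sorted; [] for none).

[0] flags=1001 → (cmp)
[1] flags=1001 HI?F → skip
[2] flags=1001 LT?F → skip
[3] flags=1000 → (cmp)
[4] flags=1000 HI?F → skip
[5] flags=1000 VC?T → r1=0x40
[6] flags=1010 → (cmp)
[7] flags=1010 VS?F → skip
[8] flags=1010 LS?F → skip

EXEC = [5]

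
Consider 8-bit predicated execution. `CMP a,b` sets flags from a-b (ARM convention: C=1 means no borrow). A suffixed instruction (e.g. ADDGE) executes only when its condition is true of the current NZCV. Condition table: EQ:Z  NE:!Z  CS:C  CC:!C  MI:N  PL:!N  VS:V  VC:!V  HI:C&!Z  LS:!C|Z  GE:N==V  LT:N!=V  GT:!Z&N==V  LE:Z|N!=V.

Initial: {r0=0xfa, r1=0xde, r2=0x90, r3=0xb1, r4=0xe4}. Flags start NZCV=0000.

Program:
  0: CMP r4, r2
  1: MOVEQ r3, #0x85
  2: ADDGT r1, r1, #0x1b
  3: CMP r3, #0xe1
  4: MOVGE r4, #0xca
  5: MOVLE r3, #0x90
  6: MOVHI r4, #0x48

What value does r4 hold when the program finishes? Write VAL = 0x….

0: ✓ CMP  NZCV=0010
1: · MOVEQ
2: ✓ ADDGT  r1←0xf9
3: ✓ CMP  NZCV=1000
4: · MOVGE
5: ✓ MOVLE  r3←0x90
6: · MOVHI

VAL = 0xe4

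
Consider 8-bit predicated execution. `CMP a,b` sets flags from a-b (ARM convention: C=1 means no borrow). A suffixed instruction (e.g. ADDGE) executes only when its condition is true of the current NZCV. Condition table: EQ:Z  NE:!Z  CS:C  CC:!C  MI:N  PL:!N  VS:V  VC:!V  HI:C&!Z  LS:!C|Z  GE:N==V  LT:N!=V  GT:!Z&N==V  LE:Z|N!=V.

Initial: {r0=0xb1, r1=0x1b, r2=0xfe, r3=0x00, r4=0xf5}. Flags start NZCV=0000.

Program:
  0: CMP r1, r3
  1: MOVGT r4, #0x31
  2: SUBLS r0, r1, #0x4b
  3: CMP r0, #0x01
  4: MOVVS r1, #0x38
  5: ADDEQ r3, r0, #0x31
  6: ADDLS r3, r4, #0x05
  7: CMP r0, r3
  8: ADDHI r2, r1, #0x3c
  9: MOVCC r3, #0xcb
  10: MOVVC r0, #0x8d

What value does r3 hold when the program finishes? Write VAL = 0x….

VAL = 0x00

0: ✓ CMP  NZCV=0010
1: ✓ MOVGT  r4←0x31
2: · SUBLS
3: ✓ CMP  NZCV=1010
4: · MOVVS
5: · ADDEQ
6: · ADDLS
7: ✓ CMP  NZCV=1010
8: ✓ ADDHI  r2←0x57
9: · MOVCC
10: ✓ MOVVC  r0←0x8d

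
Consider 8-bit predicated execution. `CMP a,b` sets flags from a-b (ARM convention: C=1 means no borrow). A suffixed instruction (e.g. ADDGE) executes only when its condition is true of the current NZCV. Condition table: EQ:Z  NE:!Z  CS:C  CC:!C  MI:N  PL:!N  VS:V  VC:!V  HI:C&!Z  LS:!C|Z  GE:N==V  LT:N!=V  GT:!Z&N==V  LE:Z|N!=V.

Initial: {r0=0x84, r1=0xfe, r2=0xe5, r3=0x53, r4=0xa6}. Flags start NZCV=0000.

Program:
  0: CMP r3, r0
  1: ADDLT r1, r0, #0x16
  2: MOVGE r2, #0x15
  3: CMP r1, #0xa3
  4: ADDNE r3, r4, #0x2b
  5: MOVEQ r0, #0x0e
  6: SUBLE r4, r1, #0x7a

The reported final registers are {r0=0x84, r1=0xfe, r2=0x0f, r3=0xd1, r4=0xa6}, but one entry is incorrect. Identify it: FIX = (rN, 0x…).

FIX = (r2, 0x15)

0: ✓ CMP  NZCV=1001
1: · ADDLT
2: ✓ MOVGE  r2←0x15
3: ✓ CMP  NZCV=0010
4: ✓ ADDNE  r3←0xd1
5: · MOVEQ
6: · SUBLE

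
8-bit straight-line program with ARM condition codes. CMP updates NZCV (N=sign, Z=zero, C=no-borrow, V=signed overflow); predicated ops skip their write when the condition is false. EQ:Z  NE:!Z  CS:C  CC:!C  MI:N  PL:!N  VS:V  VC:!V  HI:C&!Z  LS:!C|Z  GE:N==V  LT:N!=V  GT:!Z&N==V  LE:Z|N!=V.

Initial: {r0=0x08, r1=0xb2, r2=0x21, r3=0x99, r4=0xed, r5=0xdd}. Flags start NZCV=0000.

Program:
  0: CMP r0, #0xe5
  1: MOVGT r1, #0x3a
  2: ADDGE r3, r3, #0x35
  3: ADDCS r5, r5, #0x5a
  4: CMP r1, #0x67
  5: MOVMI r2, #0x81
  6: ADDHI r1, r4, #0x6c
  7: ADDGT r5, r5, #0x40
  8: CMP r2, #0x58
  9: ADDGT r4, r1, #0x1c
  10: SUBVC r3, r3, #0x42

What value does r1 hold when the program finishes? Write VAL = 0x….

[0] flags=0000 → (cmp)
[1] flags=0000 GT?T → r1=0x3a
[2] flags=0000 GE?T → r3=0xce
[3] flags=0000 CS?F → skip
[4] flags=1000 → (cmp)
[5] flags=1000 MI?T → r2=0x81
[6] flags=1000 HI?F → skip
[7] flags=1000 GT?F → skip
[8] flags=0011 → (cmp)
[9] flags=0011 GT?F → skip
[10] flags=0011 VC?F → skip

VAL = 0x3a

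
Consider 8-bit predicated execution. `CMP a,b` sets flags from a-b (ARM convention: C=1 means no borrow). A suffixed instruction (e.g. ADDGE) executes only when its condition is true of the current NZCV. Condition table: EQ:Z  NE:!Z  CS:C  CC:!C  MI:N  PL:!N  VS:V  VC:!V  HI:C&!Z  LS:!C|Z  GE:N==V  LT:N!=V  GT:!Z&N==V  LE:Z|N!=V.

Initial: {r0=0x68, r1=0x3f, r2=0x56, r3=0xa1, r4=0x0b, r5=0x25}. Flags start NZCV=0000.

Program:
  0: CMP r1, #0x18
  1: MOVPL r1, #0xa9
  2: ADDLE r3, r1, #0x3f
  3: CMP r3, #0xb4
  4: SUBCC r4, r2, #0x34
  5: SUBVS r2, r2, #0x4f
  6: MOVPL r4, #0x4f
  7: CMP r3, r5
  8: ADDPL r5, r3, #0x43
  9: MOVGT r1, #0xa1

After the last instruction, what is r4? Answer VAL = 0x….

0: ✓ CMP  NZCV=0010
1: ✓ MOVPL  r1←0xa9
2: · ADDLE
3: ✓ CMP  NZCV=1000
4: ✓ SUBCC  r4←0x22
5: · SUBVS
6: · MOVPL
7: ✓ CMP  NZCV=0011
8: ✓ ADDPL  r5←0xe4
9: · MOVGT

VAL = 0x22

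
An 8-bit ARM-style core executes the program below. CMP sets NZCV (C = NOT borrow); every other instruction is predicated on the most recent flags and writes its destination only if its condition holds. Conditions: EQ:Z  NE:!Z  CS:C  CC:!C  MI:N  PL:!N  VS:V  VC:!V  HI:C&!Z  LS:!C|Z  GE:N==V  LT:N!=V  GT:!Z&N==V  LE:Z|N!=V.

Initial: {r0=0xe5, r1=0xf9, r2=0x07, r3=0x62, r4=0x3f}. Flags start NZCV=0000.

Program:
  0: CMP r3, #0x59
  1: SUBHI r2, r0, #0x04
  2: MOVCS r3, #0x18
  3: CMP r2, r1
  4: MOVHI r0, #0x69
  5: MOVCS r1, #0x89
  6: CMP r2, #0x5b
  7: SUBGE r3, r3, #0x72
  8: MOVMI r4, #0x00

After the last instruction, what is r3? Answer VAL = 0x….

0: ✓ CMP  NZCV=0010
1: ✓ SUBHI  r2←0xe1
2: ✓ MOVCS  r3←0x18
3: ✓ CMP  NZCV=1000
4: · MOVHI
5: · MOVCS
6: ✓ CMP  NZCV=1010
7: · SUBGE
8: ✓ MOVMI  r4←0x00

VAL = 0x18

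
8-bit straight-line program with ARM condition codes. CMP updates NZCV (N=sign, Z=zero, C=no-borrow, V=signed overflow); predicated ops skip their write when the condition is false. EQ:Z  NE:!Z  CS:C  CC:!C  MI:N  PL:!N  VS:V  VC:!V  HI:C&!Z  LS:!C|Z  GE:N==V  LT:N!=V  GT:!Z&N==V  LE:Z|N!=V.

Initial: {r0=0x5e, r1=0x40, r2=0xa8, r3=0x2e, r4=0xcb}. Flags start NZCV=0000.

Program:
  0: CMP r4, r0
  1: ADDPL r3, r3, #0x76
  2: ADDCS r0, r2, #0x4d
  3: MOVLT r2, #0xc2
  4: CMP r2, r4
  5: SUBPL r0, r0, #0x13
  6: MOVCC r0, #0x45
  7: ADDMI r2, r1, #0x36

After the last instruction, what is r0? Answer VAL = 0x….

VAL = 0x45

0: ✓ CMP  NZCV=0011
1: ✓ ADDPL  r3←0xa4
2: ✓ ADDCS  r0←0xf5
3: ✓ MOVLT  r2←0xc2
4: ✓ CMP  NZCV=1000
5: · SUBPL
6: ✓ MOVCC  r0←0x45
7: ✓ ADDMI  r2←0x76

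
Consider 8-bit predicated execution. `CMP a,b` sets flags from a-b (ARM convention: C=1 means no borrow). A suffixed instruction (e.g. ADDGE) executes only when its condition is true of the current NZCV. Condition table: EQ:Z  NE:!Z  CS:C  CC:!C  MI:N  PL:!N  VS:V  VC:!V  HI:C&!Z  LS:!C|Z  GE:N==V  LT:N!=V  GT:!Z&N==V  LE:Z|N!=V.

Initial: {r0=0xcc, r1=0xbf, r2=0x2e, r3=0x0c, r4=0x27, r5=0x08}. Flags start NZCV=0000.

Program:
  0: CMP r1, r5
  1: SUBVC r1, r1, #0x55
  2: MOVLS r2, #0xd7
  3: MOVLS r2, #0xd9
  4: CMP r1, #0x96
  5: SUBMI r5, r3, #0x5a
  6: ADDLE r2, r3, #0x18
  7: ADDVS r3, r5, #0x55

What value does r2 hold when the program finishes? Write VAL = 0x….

VAL = 0x2e

[0] flags=1010 → (cmp)
[1] flags=1010 VC?T → r1=0x6a
[2] flags=1010 LS?F → skip
[3] flags=1010 LS?F → skip
[4] flags=1001 → (cmp)
[5] flags=1001 MI?T → r5=0xb2
[6] flags=1001 LE?F → skip
[7] flags=1001 VS?T → r3=0x07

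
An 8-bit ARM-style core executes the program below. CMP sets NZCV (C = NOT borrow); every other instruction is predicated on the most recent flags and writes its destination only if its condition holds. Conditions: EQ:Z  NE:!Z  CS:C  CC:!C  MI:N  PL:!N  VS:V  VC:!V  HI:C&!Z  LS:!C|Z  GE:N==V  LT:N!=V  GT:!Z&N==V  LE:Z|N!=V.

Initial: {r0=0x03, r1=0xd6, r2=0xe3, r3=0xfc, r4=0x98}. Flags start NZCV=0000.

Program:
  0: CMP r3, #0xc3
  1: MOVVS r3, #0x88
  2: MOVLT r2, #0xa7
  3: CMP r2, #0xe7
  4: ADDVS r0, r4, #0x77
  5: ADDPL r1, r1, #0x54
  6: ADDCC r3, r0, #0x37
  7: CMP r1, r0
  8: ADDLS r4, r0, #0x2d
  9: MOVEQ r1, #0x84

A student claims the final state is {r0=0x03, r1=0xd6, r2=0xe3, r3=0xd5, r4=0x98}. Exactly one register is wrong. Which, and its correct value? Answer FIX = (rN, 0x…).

FIX = (r3, 0x3a)

[0] flags=0010 → (cmp)
[1] flags=0010 VS?F → skip
[2] flags=0010 LT?F → skip
[3] flags=1000 → (cmp)
[4] flags=1000 VS?F → skip
[5] flags=1000 PL?F → skip
[6] flags=1000 CC?T → r3=0x3a
[7] flags=1010 → (cmp)
[8] flags=1010 LS?F → skip
[9] flags=1010 EQ?F → skip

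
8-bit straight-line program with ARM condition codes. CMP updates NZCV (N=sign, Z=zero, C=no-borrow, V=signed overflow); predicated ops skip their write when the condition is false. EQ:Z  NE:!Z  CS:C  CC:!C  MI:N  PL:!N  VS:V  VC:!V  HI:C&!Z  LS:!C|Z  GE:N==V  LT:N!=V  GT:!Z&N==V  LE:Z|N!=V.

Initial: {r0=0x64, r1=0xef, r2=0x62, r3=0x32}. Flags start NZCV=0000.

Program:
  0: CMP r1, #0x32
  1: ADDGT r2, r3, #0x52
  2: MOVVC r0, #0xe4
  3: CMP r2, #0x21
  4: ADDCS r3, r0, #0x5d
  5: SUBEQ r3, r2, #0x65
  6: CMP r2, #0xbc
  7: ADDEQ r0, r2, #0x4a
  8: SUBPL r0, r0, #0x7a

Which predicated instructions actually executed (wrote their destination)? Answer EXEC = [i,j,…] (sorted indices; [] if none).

EXEC = [2,4]

[0] flags=1010 → (cmp)
[1] flags=1010 GT?F → skip
[2] flags=1010 VC?T → r0=0xe4
[3] flags=0010 → (cmp)
[4] flags=0010 CS?T → r3=0x41
[5] flags=0010 EQ?F → skip
[6] flags=1001 → (cmp)
[7] flags=1001 EQ?F → skip
[8] flags=1001 PL?F → skip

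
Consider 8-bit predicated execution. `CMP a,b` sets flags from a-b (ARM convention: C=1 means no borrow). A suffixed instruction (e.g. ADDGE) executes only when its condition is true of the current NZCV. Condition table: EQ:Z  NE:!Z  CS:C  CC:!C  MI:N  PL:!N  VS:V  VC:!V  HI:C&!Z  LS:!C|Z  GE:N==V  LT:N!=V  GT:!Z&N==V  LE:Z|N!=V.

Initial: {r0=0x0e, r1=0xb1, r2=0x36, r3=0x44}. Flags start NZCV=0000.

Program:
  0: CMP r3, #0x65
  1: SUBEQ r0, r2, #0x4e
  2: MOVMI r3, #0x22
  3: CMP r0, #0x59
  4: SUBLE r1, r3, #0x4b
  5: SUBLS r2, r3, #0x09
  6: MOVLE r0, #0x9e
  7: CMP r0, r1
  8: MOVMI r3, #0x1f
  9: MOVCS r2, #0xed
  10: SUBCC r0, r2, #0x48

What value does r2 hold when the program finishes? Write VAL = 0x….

VAL = 0x19

0: ✓ CMP  NZCV=1000
1: · SUBEQ
2: ✓ MOVMI  r3←0x22
3: ✓ CMP  NZCV=1000
4: ✓ SUBLE  r1←0xd7
5: ✓ SUBLS  r2←0x19
6: ✓ MOVLE  r0←0x9e
7: ✓ CMP  NZCV=1000
8: ✓ MOVMI  r3←0x1f
9: · MOVCS
10: ✓ SUBCC  r0←0xd1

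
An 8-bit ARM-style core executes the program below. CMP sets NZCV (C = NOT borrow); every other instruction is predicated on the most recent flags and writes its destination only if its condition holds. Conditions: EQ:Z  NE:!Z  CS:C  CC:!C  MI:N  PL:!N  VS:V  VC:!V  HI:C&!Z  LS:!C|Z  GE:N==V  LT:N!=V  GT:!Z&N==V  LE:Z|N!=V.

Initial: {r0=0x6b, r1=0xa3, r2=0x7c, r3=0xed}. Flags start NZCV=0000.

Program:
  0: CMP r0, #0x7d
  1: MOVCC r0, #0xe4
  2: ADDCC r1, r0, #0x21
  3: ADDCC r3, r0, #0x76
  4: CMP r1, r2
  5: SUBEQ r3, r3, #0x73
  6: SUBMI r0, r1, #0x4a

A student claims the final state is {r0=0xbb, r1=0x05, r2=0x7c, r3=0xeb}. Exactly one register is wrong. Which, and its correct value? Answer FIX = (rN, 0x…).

FIX = (r3, 0x5a)

0: ✓ CMP  NZCV=1000
1: ✓ MOVCC  r0←0xe4
2: ✓ ADDCC  r1←0x05
3: ✓ ADDCC  r3←0x5a
4: ✓ CMP  NZCV=1000
5: · SUBEQ
6: ✓ SUBMI  r0←0xbb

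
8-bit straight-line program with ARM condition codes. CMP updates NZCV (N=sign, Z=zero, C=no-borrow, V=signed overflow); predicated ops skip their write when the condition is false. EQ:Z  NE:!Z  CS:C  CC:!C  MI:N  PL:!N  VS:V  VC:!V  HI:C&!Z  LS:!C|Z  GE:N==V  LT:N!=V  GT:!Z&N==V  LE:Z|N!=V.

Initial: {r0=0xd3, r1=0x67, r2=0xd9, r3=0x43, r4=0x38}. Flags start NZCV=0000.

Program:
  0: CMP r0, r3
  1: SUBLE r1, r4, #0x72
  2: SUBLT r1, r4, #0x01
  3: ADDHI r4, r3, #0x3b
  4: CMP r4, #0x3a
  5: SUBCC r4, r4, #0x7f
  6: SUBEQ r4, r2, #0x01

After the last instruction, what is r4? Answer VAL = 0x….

0: ✓ CMP  NZCV=1010
1: ✓ SUBLE  r1←0xc6
2: ✓ SUBLT  r1←0x37
3: ✓ ADDHI  r4←0x7e
4: ✓ CMP  NZCV=0010
5: · SUBCC
6: · SUBEQ

VAL = 0x7e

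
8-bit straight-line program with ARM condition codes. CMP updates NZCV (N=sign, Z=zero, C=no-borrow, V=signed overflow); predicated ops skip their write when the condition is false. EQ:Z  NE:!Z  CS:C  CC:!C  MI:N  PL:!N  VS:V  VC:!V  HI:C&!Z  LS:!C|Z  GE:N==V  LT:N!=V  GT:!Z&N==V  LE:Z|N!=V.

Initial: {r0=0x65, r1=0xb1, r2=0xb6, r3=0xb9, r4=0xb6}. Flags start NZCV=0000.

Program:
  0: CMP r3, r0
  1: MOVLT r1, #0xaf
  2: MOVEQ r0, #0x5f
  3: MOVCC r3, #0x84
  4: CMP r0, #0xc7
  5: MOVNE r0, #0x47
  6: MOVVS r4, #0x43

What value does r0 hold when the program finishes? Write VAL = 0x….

VAL = 0x47

0: ✓ CMP  NZCV=0011
1: ✓ MOVLT  r1←0xaf
2: · MOVEQ
3: · MOVCC
4: ✓ CMP  NZCV=1001
5: ✓ MOVNE  r0←0x47
6: ✓ MOVVS  r4←0x43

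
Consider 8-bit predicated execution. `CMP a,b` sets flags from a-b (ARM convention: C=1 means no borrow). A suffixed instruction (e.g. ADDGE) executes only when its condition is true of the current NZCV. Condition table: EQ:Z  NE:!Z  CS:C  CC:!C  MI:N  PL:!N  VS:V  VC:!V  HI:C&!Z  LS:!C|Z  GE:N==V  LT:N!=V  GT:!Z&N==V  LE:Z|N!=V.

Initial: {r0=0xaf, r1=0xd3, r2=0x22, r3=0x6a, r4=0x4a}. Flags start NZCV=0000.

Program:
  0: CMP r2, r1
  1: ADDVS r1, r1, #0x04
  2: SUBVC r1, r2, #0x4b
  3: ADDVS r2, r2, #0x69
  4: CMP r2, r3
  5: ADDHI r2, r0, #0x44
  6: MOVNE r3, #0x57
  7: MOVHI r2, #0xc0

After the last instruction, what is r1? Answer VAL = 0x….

VAL = 0xd7

[0] flags=0000 → (cmp)
[1] flags=0000 VS?F → skip
[2] flags=0000 VC?T → r1=0xd7
[3] flags=0000 VS?F → skip
[4] flags=1000 → (cmp)
[5] flags=1000 HI?F → skip
[6] flags=1000 NE?T → r3=0x57
[7] flags=1000 HI?F → skip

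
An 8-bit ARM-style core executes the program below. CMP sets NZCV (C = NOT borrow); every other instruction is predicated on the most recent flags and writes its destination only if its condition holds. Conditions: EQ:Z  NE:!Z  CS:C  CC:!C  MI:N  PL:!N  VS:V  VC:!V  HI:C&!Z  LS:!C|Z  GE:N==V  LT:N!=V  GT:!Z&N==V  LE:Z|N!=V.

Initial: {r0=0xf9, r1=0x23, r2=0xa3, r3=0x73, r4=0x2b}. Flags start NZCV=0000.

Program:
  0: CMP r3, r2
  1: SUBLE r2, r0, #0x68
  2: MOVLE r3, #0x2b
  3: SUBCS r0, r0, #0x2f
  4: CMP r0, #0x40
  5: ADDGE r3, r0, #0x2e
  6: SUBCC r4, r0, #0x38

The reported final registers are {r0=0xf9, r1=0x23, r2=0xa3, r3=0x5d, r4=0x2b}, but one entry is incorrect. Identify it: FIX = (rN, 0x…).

0: ✓ CMP  NZCV=1001
1: · SUBLE
2: · MOVLE
3: · SUBCS
4: ✓ CMP  NZCV=1010
5: · ADDGE
6: · SUBCC

FIX = (r3, 0x73)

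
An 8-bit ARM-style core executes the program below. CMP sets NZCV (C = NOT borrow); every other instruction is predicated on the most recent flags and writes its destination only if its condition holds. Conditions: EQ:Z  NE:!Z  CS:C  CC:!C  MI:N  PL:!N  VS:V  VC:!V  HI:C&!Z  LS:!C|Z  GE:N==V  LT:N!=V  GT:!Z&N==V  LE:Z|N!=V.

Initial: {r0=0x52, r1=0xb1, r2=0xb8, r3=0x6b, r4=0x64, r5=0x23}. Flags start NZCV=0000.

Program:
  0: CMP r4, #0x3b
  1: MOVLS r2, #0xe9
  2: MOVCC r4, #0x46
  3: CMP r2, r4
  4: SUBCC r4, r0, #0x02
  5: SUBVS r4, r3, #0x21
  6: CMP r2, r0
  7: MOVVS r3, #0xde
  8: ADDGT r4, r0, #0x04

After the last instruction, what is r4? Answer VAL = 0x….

0: ✓ CMP  NZCV=0010
1: · MOVLS
2: · MOVCC
3: ✓ CMP  NZCV=0011
4: · SUBCC
5: ✓ SUBVS  r4←0x4a
6: ✓ CMP  NZCV=0011
7: ✓ MOVVS  r3←0xde
8: · ADDGT

VAL = 0x4a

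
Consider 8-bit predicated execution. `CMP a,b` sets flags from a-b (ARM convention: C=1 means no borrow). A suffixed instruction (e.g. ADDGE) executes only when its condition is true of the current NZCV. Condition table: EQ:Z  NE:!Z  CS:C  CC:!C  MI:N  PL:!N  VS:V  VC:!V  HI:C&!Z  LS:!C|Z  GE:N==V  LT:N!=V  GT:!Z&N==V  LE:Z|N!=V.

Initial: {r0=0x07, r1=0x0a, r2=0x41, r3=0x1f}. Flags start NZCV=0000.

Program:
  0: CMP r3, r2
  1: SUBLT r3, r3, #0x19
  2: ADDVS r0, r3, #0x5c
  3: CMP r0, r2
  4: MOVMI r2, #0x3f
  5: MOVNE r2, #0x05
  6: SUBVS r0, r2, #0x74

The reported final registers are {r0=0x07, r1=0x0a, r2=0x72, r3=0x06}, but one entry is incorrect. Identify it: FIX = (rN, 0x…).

FIX = (r2, 0x05)

[0] flags=1000 → (cmp)
[1] flags=1000 LT?T → r3=0x06
[2] flags=1000 VS?F → skip
[3] flags=1000 → (cmp)
[4] flags=1000 MI?T → r2=0x3f
[5] flags=1000 NE?T → r2=0x05
[6] flags=1000 VS?F → skip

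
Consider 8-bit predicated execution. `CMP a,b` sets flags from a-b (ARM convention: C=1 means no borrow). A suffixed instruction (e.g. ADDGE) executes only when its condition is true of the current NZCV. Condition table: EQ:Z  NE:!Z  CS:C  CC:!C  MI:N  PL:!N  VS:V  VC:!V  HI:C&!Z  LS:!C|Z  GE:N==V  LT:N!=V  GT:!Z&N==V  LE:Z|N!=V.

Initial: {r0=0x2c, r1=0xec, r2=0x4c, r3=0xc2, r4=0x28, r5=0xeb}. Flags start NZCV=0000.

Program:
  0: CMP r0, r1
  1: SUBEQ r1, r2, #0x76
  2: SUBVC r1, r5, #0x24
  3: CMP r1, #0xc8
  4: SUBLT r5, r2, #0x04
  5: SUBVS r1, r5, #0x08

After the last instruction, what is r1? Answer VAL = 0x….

VAL = 0xc7

0: ✓ CMP  NZCV=0000
1: · SUBEQ
2: ✓ SUBVC  r1←0xc7
3: ✓ CMP  NZCV=1000
4: ✓ SUBLT  r5←0x48
5: · SUBVS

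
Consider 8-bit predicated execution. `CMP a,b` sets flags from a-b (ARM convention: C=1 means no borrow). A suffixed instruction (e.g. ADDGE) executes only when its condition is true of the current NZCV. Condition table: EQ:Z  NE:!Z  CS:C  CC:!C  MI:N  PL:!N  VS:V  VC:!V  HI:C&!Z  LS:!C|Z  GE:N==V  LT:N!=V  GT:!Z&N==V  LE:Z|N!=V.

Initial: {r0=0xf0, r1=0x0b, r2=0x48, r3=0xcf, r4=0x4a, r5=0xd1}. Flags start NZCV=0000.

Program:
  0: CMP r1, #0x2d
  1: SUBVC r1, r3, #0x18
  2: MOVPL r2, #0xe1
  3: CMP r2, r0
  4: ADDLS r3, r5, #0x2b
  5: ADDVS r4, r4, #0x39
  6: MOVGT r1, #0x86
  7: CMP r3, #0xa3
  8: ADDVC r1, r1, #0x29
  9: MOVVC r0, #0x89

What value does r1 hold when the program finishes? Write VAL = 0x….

[0] flags=1000 → (cmp)
[1] flags=1000 VC?T → r1=0xb7
[2] flags=1000 PL?F → skip
[3] flags=0000 → (cmp)
[4] flags=0000 LS?T → r3=0xfc
[5] flags=0000 VS?F → skip
[6] flags=0000 GT?T → r1=0x86
[7] flags=0010 → (cmp)
[8] flags=0010 VC?T → r1=0xaf
[9] flags=0010 VC?T → r0=0x89

VAL = 0xaf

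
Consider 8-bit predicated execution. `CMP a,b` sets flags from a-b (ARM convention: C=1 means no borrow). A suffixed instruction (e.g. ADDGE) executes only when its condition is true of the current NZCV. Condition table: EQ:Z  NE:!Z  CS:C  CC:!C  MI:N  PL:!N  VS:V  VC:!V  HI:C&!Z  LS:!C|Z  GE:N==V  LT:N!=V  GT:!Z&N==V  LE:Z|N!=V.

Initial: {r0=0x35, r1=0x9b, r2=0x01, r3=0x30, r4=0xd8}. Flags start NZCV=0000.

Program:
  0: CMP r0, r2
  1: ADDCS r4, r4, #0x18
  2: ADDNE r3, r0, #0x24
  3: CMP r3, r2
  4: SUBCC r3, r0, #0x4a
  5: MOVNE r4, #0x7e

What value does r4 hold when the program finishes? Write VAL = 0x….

VAL = 0x7e

0: ✓ CMP  NZCV=0010
1: ✓ ADDCS  r4←0xf0
2: ✓ ADDNE  r3←0x59
3: ✓ CMP  NZCV=0010
4: · SUBCC
5: ✓ MOVNE  r4←0x7e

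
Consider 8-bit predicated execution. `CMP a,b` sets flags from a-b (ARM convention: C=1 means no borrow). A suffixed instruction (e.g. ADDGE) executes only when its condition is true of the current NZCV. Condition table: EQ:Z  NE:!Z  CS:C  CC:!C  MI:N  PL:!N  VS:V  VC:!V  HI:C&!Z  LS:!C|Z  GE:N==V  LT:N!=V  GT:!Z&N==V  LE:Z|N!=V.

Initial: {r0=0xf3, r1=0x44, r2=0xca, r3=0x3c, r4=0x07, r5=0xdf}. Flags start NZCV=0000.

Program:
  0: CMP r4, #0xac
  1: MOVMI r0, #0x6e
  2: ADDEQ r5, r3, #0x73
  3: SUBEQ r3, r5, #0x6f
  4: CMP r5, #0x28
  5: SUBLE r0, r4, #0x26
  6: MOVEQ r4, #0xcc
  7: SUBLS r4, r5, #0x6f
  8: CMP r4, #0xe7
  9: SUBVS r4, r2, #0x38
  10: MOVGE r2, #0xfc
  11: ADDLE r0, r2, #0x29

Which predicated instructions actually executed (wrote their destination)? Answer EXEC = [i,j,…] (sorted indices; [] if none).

[0] flags=0000 → (cmp)
[1] flags=0000 MI?F → skip
[2] flags=0000 EQ?F → skip
[3] flags=0000 EQ?F → skip
[4] flags=1010 → (cmp)
[5] flags=1010 LE?T → r0=0xe1
[6] flags=1010 EQ?F → skip
[7] flags=1010 LS?F → skip
[8] flags=0000 → (cmp)
[9] flags=0000 VS?F → skip
[10] flags=0000 GE?T → r2=0xfc
[11] flags=0000 LE?F → skip

EXEC = [5,10]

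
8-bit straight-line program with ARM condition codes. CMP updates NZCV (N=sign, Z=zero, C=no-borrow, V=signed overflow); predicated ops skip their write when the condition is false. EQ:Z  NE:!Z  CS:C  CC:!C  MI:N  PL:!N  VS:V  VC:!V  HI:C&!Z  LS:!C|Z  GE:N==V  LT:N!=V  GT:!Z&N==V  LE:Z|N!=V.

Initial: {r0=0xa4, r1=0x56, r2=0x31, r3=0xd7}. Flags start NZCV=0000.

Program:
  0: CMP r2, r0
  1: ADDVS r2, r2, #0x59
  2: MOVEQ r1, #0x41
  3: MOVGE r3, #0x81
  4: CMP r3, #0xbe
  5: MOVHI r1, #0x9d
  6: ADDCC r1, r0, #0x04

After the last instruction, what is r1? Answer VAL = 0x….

0: ✓ CMP  NZCV=1001
1: ✓ ADDVS  r2←0x8a
2: · MOVEQ
3: ✓ MOVGE  r3←0x81
4: ✓ CMP  NZCV=1000
5: · MOVHI
6: ✓ ADDCC  r1←0xa8

VAL = 0xa8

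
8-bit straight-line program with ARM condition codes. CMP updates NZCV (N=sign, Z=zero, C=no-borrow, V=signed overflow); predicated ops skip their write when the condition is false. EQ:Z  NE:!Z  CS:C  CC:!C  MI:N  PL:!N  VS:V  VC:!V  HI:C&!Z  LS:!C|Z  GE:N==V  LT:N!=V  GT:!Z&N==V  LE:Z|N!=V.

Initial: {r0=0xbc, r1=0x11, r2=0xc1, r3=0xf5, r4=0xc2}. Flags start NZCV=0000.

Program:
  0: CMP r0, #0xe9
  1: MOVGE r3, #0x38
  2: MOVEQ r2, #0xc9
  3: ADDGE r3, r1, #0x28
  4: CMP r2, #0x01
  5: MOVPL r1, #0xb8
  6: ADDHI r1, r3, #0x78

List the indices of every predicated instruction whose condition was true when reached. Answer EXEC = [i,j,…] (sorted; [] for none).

[0] flags=1000 → (cmp)
[1] flags=1000 GE?F → skip
[2] flags=1000 EQ?F → skip
[3] flags=1000 GE?F → skip
[4] flags=1010 → (cmp)
[5] flags=1010 PL?F → skip
[6] flags=1010 HI?T → r1=0x6d

EXEC = [6]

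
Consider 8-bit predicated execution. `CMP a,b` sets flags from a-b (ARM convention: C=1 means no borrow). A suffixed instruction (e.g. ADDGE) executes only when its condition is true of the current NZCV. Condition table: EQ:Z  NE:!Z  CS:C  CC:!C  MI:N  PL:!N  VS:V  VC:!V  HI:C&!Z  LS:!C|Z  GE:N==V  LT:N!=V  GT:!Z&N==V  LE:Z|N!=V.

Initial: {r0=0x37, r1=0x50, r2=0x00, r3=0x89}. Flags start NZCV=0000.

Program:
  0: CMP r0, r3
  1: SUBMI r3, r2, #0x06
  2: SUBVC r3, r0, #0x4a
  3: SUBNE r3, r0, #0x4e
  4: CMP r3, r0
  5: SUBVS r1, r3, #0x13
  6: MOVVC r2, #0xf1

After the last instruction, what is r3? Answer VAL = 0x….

VAL = 0xe9

[0] flags=1001 → (cmp)
[1] flags=1001 MI?T → r3=0xfa
[2] flags=1001 VC?F → skip
[3] flags=1001 NE?T → r3=0xe9
[4] flags=1010 → (cmp)
[5] flags=1010 VS?F → skip
[6] flags=1010 VC?T → r2=0xf1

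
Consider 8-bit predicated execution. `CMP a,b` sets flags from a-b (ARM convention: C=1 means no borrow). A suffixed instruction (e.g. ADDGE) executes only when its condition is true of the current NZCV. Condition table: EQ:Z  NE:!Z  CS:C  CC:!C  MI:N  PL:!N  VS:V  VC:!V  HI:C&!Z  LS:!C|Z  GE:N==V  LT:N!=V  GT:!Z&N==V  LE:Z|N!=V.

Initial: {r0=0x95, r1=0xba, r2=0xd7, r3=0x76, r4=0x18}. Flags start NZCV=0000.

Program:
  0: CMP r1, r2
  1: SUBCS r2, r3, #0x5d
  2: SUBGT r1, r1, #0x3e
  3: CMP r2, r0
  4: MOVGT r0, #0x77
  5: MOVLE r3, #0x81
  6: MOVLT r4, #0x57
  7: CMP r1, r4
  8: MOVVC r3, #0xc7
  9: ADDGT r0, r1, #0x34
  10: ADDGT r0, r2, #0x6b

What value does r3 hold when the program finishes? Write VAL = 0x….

[0] flags=1000 → (cmp)
[1] flags=1000 CS?F → skip
[2] flags=1000 GT?F → skip
[3] flags=0010 → (cmp)
[4] flags=0010 GT?T → r0=0x77
[5] flags=0010 LE?F → skip
[6] flags=0010 LT?F → skip
[7] flags=1010 → (cmp)
[8] flags=1010 VC?T → r3=0xc7
[9] flags=1010 GT?F → skip
[10] flags=1010 GT?F → skip

VAL = 0xc7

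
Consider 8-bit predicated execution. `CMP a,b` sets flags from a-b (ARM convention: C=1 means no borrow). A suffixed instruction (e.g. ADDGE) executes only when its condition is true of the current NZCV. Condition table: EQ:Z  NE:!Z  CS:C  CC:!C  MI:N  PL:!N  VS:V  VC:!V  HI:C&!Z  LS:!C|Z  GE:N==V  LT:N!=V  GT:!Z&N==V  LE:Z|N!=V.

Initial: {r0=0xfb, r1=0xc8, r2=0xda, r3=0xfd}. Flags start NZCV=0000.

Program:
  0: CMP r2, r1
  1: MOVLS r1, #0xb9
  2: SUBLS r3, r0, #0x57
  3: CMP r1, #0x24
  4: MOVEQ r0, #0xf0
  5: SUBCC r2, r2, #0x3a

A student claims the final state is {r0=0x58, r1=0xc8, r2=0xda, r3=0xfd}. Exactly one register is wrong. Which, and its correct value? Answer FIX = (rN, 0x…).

[0] flags=0010 → (cmp)
[1] flags=0010 LS?F → skip
[2] flags=0010 LS?F → skip
[3] flags=1010 → (cmp)
[4] flags=1010 EQ?F → skip
[5] flags=1010 CC?F → skip

FIX = (r0, 0xfb)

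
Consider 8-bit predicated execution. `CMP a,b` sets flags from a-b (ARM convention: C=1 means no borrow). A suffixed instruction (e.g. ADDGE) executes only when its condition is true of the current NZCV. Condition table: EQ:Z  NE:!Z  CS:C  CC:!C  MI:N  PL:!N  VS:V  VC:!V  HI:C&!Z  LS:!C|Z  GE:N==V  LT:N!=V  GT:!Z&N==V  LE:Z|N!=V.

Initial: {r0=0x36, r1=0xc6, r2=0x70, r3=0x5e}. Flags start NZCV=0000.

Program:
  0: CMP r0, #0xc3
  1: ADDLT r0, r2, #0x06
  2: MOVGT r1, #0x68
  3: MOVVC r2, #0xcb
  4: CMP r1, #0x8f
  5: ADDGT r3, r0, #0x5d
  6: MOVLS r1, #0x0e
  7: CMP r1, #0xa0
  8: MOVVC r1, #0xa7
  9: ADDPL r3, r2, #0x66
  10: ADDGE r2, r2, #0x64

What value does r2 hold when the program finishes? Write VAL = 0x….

VAL = 0x2f

[0] flags=0000 → (cmp)
[1] flags=0000 LT?F → skip
[2] flags=0000 GT?T → r1=0x68
[3] flags=0000 VC?T → r2=0xcb
[4] flags=1001 → (cmp)
[5] flags=1001 GT?T → r3=0x93
[6] flags=1001 LS?T → r1=0x0e
[7] flags=0000 → (cmp)
[8] flags=0000 VC?T → r1=0xa7
[9] flags=0000 PL?T → r3=0x31
[10] flags=0000 GE?T → r2=0x2f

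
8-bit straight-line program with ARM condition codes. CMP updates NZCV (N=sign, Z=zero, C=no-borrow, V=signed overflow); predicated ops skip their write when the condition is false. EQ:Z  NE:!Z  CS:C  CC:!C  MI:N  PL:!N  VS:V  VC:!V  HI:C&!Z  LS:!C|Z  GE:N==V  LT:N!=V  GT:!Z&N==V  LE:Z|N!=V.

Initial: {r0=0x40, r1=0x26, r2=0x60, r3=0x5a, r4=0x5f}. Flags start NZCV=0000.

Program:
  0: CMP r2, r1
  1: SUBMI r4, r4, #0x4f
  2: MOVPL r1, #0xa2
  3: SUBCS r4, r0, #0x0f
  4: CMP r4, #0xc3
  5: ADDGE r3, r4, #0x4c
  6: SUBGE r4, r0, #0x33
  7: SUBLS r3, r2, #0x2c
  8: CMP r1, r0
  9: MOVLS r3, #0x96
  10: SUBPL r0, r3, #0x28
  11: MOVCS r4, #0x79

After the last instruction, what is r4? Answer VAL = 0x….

0: ✓ CMP  NZCV=0010
1: · SUBMI
2: ✓ MOVPL  r1←0xa2
3: ✓ SUBCS  r4←0x31
4: ✓ CMP  NZCV=0000
5: ✓ ADDGE  r3←0x7d
6: ✓ SUBGE  r4←0x0d
7: ✓ SUBLS  r3←0x34
8: ✓ CMP  NZCV=0011
9: · MOVLS
10: ✓ SUBPL  r0←0x0c
11: ✓ MOVCS  r4←0x79

VAL = 0x79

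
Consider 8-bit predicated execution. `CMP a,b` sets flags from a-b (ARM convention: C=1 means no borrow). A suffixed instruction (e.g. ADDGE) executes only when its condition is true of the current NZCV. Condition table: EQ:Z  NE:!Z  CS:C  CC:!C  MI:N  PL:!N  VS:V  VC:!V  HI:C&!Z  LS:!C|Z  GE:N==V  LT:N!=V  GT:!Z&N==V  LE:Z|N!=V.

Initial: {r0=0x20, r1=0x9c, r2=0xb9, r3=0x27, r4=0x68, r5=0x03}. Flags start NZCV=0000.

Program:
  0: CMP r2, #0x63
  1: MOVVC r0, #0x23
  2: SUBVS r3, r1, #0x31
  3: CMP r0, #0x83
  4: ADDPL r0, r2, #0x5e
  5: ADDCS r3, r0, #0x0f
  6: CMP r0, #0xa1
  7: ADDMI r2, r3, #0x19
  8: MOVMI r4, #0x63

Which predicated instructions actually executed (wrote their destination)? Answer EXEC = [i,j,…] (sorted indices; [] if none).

EXEC = [2]

0: ✓ CMP  NZCV=0011
1: · MOVVC
2: ✓ SUBVS  r3←0x6b
3: ✓ CMP  NZCV=1001
4: · ADDPL
5: · ADDCS
6: ✓ CMP  NZCV=0000
7: · ADDMI
8: · MOVMI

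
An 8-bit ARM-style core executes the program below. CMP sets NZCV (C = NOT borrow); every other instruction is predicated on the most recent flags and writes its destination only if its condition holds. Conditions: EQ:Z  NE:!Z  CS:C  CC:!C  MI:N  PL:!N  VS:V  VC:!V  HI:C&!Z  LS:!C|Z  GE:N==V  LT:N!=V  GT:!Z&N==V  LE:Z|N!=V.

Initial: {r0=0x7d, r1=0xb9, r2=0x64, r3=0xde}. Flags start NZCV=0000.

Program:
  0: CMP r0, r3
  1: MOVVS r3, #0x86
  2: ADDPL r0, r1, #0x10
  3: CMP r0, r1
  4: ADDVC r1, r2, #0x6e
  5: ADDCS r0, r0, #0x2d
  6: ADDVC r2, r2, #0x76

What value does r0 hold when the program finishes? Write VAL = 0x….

0: ✓ CMP  NZCV=1001
1: ✓ MOVVS  r3←0x86
2: · ADDPL
3: ✓ CMP  NZCV=1001
4: · ADDVC
5: · ADDCS
6: · ADDVC

VAL = 0x7d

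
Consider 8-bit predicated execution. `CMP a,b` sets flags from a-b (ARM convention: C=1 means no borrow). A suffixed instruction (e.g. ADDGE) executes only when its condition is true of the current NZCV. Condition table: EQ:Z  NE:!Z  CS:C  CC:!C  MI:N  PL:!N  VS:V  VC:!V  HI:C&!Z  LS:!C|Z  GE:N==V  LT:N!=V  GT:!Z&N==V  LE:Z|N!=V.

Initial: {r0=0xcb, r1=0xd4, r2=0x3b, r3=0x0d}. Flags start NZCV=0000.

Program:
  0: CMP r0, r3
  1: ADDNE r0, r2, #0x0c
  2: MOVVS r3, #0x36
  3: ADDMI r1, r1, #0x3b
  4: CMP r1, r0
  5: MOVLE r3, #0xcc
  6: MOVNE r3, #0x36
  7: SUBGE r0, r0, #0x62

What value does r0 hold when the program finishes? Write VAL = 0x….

VAL = 0x47

[0] flags=1010 → (cmp)
[1] flags=1010 NE?T → r0=0x47
[2] flags=1010 VS?F → skip
[3] flags=1010 MI?T → r1=0x0f
[4] flags=1000 → (cmp)
[5] flags=1000 LE?T → r3=0xcc
[6] flags=1000 NE?T → r3=0x36
[7] flags=1000 GE?F → skip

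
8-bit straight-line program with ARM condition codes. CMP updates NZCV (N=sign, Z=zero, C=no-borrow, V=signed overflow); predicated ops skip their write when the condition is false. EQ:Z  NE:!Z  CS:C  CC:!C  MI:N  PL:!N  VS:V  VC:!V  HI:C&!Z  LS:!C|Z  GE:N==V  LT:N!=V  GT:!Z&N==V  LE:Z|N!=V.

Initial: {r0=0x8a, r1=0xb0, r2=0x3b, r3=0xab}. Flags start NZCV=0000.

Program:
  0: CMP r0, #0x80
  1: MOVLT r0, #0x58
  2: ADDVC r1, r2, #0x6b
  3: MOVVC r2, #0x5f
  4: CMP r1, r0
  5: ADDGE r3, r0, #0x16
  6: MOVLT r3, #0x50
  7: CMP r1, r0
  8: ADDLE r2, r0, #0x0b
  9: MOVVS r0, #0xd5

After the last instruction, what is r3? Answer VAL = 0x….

VAL = 0xa0

[0] flags=0010 → (cmp)
[1] flags=0010 LT?F → skip
[2] flags=0010 VC?T → r1=0xa6
[3] flags=0010 VC?T → r2=0x5f
[4] flags=0010 → (cmp)
[5] flags=0010 GE?T → r3=0xa0
[6] flags=0010 LT?F → skip
[7] flags=0010 → (cmp)
[8] flags=0010 LE?F → skip
[9] flags=0010 VS?F → skip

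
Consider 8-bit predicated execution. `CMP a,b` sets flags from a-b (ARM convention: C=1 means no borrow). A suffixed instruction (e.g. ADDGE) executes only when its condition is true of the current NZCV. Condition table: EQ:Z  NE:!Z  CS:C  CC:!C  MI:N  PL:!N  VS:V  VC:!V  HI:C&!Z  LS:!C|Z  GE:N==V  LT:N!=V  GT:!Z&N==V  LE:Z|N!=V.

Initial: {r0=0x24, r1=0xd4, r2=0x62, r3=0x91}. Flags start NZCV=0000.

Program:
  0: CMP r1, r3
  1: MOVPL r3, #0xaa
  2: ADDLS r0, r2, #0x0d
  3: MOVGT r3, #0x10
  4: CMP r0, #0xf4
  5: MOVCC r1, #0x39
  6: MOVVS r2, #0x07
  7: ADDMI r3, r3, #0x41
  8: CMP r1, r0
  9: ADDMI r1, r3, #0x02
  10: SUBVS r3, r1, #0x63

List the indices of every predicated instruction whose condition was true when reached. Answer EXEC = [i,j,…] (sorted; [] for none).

0: ✓ CMP  NZCV=0010
1: ✓ MOVPL  r3←0xaa
2: · ADDLS
3: ✓ MOVGT  r3←0x10
4: ✓ CMP  NZCV=0000
5: ✓ MOVCC  r1←0x39
6: · MOVVS
7: · ADDMI
8: ✓ CMP  NZCV=0010
9: · ADDMI
10: · SUBVS

EXEC = [1,3,5]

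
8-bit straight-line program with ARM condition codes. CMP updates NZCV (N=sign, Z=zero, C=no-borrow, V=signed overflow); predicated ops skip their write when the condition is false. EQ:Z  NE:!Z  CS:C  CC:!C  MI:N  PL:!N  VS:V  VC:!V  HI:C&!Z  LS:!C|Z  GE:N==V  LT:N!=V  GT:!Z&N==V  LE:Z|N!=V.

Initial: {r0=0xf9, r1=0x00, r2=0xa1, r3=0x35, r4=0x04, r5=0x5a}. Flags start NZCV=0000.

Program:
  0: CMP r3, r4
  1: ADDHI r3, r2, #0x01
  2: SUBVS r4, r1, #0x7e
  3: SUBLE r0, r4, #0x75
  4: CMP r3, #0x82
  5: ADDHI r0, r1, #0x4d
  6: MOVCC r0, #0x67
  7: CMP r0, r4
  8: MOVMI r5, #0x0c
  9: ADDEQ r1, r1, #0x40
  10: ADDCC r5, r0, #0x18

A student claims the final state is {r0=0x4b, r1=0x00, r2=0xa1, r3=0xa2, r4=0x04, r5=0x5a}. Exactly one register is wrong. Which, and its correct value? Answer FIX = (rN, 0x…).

FIX = (r0, 0x4d)

[0] flags=0010 → (cmp)
[1] flags=0010 HI?T → r3=0xa2
[2] flags=0010 VS?F → skip
[3] flags=0010 LE?F → skip
[4] flags=0010 → (cmp)
[5] flags=0010 HI?T → r0=0x4d
[6] flags=0010 CC?F → skip
[7] flags=0010 → (cmp)
[8] flags=0010 MI?F → skip
[9] flags=0010 EQ?F → skip
[10] flags=0010 CC?F → skip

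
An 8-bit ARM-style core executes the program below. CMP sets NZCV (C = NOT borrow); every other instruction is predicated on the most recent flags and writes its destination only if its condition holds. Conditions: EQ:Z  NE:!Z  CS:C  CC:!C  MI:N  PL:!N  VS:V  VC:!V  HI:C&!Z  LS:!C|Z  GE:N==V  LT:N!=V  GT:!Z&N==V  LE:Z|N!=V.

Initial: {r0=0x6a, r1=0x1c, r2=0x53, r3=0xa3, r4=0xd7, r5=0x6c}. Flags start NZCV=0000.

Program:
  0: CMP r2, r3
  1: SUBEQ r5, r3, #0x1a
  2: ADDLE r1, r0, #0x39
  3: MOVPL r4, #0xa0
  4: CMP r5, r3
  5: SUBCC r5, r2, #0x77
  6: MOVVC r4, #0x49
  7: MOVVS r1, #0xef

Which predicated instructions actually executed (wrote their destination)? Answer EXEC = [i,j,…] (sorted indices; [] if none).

[0] flags=1001 → (cmp)
[1] flags=1001 EQ?F → skip
[2] flags=1001 LE?F → skip
[3] flags=1001 PL?F → skip
[4] flags=1001 → (cmp)
[5] flags=1001 CC?T → r5=0xdc
[6] flags=1001 VC?F → skip
[7] flags=1001 VS?T → r1=0xef

EXEC = [5,7]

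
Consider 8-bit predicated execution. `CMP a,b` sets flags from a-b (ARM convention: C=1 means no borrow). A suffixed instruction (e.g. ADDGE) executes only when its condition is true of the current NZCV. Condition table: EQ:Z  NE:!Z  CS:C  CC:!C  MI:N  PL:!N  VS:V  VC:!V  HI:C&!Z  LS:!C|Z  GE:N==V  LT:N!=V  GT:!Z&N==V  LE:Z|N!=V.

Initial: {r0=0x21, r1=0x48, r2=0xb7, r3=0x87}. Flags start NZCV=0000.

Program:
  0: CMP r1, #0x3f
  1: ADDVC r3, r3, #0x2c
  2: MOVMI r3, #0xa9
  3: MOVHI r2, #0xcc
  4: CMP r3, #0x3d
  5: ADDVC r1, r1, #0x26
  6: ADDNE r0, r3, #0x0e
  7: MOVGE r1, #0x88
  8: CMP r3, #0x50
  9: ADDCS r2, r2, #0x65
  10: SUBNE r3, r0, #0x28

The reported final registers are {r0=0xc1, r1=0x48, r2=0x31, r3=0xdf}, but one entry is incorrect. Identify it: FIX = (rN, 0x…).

FIX = (r3, 0x99)

0: ✓ CMP  NZCV=0010
1: ✓ ADDVC  r3←0xb3
2: · MOVMI
3: ✓ MOVHI  r2←0xcc
4: ✓ CMP  NZCV=0011
5: · ADDVC
6: ✓ ADDNE  r0←0xc1
7: · MOVGE
8: ✓ CMP  NZCV=0011
9: ✓ ADDCS  r2←0x31
10: ✓ SUBNE  r3←0x99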